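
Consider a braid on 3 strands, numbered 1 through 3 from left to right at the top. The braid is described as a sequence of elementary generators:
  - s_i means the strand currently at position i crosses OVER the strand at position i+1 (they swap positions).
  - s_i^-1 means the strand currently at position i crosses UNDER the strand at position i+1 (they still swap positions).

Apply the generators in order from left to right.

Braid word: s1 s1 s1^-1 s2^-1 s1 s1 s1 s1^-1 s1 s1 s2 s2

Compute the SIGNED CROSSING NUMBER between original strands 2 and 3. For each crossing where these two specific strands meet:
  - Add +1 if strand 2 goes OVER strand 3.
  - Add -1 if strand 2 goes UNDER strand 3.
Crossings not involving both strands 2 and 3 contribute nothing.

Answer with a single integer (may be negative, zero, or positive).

Gen 1: crossing 1x2. Both 2&3? no. Sum: 0
Gen 2: crossing 2x1. Both 2&3? no. Sum: 0
Gen 3: crossing 1x2. Both 2&3? no. Sum: 0
Gen 4: crossing 1x3. Both 2&3? no. Sum: 0
Gen 5: 2 over 3. Both 2&3? yes. Contrib: +1. Sum: 1
Gen 6: 3 over 2. Both 2&3? yes. Contrib: -1. Sum: 0
Gen 7: 2 over 3. Both 2&3? yes. Contrib: +1. Sum: 1
Gen 8: 3 under 2. Both 2&3? yes. Contrib: +1. Sum: 2
Gen 9: 2 over 3. Both 2&3? yes. Contrib: +1. Sum: 3
Gen 10: 3 over 2. Both 2&3? yes. Contrib: -1. Sum: 2
Gen 11: crossing 3x1. Both 2&3? no. Sum: 2
Gen 12: crossing 1x3. Both 2&3? no. Sum: 2

Answer: 2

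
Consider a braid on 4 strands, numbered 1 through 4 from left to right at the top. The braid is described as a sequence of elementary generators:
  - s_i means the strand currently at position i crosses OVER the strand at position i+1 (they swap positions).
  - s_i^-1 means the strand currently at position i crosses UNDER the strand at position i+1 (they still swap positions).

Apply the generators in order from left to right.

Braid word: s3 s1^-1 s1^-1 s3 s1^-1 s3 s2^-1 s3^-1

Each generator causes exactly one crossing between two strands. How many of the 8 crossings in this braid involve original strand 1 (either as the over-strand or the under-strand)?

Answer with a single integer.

Answer: 5

Derivation:
Gen 1: crossing 3x4. Involves strand 1? no. Count so far: 0
Gen 2: crossing 1x2. Involves strand 1? yes. Count so far: 1
Gen 3: crossing 2x1. Involves strand 1? yes. Count so far: 2
Gen 4: crossing 4x3. Involves strand 1? no. Count so far: 2
Gen 5: crossing 1x2. Involves strand 1? yes. Count so far: 3
Gen 6: crossing 3x4. Involves strand 1? no. Count so far: 3
Gen 7: crossing 1x4. Involves strand 1? yes. Count so far: 4
Gen 8: crossing 1x3. Involves strand 1? yes. Count so far: 5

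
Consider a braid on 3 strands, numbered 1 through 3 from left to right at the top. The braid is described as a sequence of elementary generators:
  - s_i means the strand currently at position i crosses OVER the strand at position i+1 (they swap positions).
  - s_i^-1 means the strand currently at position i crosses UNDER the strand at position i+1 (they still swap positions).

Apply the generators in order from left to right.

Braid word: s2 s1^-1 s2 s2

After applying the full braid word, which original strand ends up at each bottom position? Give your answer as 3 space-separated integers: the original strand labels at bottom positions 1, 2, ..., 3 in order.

Answer: 3 1 2

Derivation:
Gen 1 (s2): strand 2 crosses over strand 3. Perm now: [1 3 2]
Gen 2 (s1^-1): strand 1 crosses under strand 3. Perm now: [3 1 2]
Gen 3 (s2): strand 1 crosses over strand 2. Perm now: [3 2 1]
Gen 4 (s2): strand 2 crosses over strand 1. Perm now: [3 1 2]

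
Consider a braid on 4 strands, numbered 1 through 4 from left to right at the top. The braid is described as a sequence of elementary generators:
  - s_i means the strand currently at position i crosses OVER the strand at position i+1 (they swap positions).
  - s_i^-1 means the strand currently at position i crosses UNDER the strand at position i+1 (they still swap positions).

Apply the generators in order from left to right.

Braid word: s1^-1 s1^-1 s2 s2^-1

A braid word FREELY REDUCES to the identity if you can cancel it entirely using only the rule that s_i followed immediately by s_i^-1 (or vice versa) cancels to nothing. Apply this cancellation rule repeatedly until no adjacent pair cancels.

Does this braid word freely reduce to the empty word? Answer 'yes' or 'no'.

Gen 1 (s1^-1): push. Stack: [s1^-1]
Gen 2 (s1^-1): push. Stack: [s1^-1 s1^-1]
Gen 3 (s2): push. Stack: [s1^-1 s1^-1 s2]
Gen 4 (s2^-1): cancels prior s2. Stack: [s1^-1 s1^-1]
Reduced word: s1^-1 s1^-1

Answer: no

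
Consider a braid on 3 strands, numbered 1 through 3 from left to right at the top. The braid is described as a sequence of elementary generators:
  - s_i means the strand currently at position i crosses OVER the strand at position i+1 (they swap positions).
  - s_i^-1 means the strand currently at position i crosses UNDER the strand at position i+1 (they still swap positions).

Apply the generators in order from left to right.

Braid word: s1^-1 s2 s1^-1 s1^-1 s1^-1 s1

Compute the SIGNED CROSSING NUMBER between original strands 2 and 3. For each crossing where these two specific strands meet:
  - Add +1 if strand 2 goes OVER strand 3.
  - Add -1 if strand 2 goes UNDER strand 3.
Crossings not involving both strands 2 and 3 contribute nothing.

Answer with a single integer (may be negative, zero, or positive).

Gen 1: crossing 1x2. Both 2&3? no. Sum: 0
Gen 2: crossing 1x3. Both 2&3? no. Sum: 0
Gen 3: 2 under 3. Both 2&3? yes. Contrib: -1. Sum: -1
Gen 4: 3 under 2. Both 2&3? yes. Contrib: +1. Sum: 0
Gen 5: 2 under 3. Both 2&3? yes. Contrib: -1. Sum: -1
Gen 6: 3 over 2. Both 2&3? yes. Contrib: -1. Sum: -2

Answer: -2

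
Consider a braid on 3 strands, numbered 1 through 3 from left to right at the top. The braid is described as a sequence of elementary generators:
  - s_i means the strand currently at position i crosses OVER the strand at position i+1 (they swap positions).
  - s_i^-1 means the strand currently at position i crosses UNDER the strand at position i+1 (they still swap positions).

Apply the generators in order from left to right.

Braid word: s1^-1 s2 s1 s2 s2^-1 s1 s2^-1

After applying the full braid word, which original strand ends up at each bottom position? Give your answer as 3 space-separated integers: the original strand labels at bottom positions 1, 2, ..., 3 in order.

Answer: 2 1 3

Derivation:
Gen 1 (s1^-1): strand 1 crosses under strand 2. Perm now: [2 1 3]
Gen 2 (s2): strand 1 crosses over strand 3. Perm now: [2 3 1]
Gen 3 (s1): strand 2 crosses over strand 3. Perm now: [3 2 1]
Gen 4 (s2): strand 2 crosses over strand 1. Perm now: [3 1 2]
Gen 5 (s2^-1): strand 1 crosses under strand 2. Perm now: [3 2 1]
Gen 6 (s1): strand 3 crosses over strand 2. Perm now: [2 3 1]
Gen 7 (s2^-1): strand 3 crosses under strand 1. Perm now: [2 1 3]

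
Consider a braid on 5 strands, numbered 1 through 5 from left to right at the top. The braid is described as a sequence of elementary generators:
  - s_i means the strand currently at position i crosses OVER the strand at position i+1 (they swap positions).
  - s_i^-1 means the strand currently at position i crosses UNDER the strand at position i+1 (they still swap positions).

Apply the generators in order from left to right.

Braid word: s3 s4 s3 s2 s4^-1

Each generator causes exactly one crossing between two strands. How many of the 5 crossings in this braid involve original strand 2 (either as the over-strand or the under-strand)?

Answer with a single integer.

Gen 1: crossing 3x4. Involves strand 2? no. Count so far: 0
Gen 2: crossing 3x5. Involves strand 2? no. Count so far: 0
Gen 3: crossing 4x5. Involves strand 2? no. Count so far: 0
Gen 4: crossing 2x5. Involves strand 2? yes. Count so far: 1
Gen 5: crossing 4x3. Involves strand 2? no. Count so far: 1

Answer: 1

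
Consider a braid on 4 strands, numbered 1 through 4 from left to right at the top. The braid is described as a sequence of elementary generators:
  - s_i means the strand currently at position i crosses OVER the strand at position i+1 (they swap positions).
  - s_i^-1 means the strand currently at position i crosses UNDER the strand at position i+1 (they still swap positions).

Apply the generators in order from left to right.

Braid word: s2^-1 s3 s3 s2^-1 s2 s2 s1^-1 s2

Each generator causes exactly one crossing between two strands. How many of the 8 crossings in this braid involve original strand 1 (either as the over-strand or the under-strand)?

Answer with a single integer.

Answer: 2

Derivation:
Gen 1: crossing 2x3. Involves strand 1? no. Count so far: 0
Gen 2: crossing 2x4. Involves strand 1? no. Count so far: 0
Gen 3: crossing 4x2. Involves strand 1? no. Count so far: 0
Gen 4: crossing 3x2. Involves strand 1? no. Count so far: 0
Gen 5: crossing 2x3. Involves strand 1? no. Count so far: 0
Gen 6: crossing 3x2. Involves strand 1? no. Count so far: 0
Gen 7: crossing 1x2. Involves strand 1? yes. Count so far: 1
Gen 8: crossing 1x3. Involves strand 1? yes. Count so far: 2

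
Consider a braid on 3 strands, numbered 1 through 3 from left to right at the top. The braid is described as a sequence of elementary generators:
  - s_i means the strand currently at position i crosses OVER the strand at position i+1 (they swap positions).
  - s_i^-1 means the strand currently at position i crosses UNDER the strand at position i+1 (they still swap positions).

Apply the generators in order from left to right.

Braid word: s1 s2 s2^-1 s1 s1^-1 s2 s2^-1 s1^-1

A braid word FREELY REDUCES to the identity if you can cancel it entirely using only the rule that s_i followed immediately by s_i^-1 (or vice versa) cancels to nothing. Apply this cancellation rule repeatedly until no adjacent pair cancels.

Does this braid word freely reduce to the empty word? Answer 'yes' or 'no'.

Gen 1 (s1): push. Stack: [s1]
Gen 2 (s2): push. Stack: [s1 s2]
Gen 3 (s2^-1): cancels prior s2. Stack: [s1]
Gen 4 (s1): push. Stack: [s1 s1]
Gen 5 (s1^-1): cancels prior s1. Stack: [s1]
Gen 6 (s2): push. Stack: [s1 s2]
Gen 7 (s2^-1): cancels prior s2. Stack: [s1]
Gen 8 (s1^-1): cancels prior s1. Stack: []
Reduced word: (empty)

Answer: yes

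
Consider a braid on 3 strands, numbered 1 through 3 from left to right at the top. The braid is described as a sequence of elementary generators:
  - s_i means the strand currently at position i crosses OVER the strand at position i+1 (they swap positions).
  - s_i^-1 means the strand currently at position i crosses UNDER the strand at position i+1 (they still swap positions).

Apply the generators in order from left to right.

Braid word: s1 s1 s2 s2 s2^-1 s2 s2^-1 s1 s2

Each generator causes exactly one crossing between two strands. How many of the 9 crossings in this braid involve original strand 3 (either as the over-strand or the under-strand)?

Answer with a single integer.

Gen 1: crossing 1x2. Involves strand 3? no. Count so far: 0
Gen 2: crossing 2x1. Involves strand 3? no. Count so far: 0
Gen 3: crossing 2x3. Involves strand 3? yes. Count so far: 1
Gen 4: crossing 3x2. Involves strand 3? yes. Count so far: 2
Gen 5: crossing 2x3. Involves strand 3? yes. Count so far: 3
Gen 6: crossing 3x2. Involves strand 3? yes. Count so far: 4
Gen 7: crossing 2x3. Involves strand 3? yes. Count so far: 5
Gen 8: crossing 1x3. Involves strand 3? yes. Count so far: 6
Gen 9: crossing 1x2. Involves strand 3? no. Count so far: 6

Answer: 6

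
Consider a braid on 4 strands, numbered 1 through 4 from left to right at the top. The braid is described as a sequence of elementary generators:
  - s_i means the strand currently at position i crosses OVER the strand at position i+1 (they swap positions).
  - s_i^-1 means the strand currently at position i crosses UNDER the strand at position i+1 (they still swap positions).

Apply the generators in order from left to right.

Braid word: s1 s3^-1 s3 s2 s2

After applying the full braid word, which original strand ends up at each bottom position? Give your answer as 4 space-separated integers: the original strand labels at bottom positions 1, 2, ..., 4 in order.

Gen 1 (s1): strand 1 crosses over strand 2. Perm now: [2 1 3 4]
Gen 2 (s3^-1): strand 3 crosses under strand 4. Perm now: [2 1 4 3]
Gen 3 (s3): strand 4 crosses over strand 3. Perm now: [2 1 3 4]
Gen 4 (s2): strand 1 crosses over strand 3. Perm now: [2 3 1 4]
Gen 5 (s2): strand 3 crosses over strand 1. Perm now: [2 1 3 4]

Answer: 2 1 3 4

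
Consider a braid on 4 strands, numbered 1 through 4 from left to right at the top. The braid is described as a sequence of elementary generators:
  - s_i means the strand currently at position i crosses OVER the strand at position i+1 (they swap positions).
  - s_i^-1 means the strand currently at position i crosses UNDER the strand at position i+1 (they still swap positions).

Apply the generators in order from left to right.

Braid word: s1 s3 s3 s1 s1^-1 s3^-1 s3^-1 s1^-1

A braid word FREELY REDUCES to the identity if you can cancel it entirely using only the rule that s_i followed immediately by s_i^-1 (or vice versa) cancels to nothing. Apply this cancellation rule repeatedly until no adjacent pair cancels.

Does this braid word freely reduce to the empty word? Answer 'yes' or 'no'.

Gen 1 (s1): push. Stack: [s1]
Gen 2 (s3): push. Stack: [s1 s3]
Gen 3 (s3): push. Stack: [s1 s3 s3]
Gen 4 (s1): push. Stack: [s1 s3 s3 s1]
Gen 5 (s1^-1): cancels prior s1. Stack: [s1 s3 s3]
Gen 6 (s3^-1): cancels prior s3. Stack: [s1 s3]
Gen 7 (s3^-1): cancels prior s3. Stack: [s1]
Gen 8 (s1^-1): cancels prior s1. Stack: []
Reduced word: (empty)

Answer: yes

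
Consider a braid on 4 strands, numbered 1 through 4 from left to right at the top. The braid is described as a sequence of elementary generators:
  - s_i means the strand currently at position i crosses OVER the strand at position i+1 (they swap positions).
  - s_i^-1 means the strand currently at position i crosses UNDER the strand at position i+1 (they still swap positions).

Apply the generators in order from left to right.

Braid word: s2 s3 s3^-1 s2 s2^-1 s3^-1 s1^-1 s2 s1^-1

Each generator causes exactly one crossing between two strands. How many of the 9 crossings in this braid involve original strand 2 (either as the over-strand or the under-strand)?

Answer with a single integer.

Answer: 6

Derivation:
Gen 1: crossing 2x3. Involves strand 2? yes. Count so far: 1
Gen 2: crossing 2x4. Involves strand 2? yes. Count so far: 2
Gen 3: crossing 4x2. Involves strand 2? yes. Count so far: 3
Gen 4: crossing 3x2. Involves strand 2? yes. Count so far: 4
Gen 5: crossing 2x3. Involves strand 2? yes. Count so far: 5
Gen 6: crossing 2x4. Involves strand 2? yes. Count so far: 6
Gen 7: crossing 1x3. Involves strand 2? no. Count so far: 6
Gen 8: crossing 1x4. Involves strand 2? no. Count so far: 6
Gen 9: crossing 3x4. Involves strand 2? no. Count so far: 6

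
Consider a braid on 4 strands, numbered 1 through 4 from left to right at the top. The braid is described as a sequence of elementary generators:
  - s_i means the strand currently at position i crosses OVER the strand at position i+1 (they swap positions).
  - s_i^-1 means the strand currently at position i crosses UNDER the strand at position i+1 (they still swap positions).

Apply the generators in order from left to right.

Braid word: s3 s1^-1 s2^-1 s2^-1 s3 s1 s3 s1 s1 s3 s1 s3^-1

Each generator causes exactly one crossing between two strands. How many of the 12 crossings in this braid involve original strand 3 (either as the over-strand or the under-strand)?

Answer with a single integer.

Gen 1: crossing 3x4. Involves strand 3? yes. Count so far: 1
Gen 2: crossing 1x2. Involves strand 3? no. Count so far: 1
Gen 3: crossing 1x4. Involves strand 3? no. Count so far: 1
Gen 4: crossing 4x1. Involves strand 3? no. Count so far: 1
Gen 5: crossing 4x3. Involves strand 3? yes. Count so far: 2
Gen 6: crossing 2x1. Involves strand 3? no. Count so far: 2
Gen 7: crossing 3x4. Involves strand 3? yes. Count so far: 3
Gen 8: crossing 1x2. Involves strand 3? no. Count so far: 3
Gen 9: crossing 2x1. Involves strand 3? no. Count so far: 3
Gen 10: crossing 4x3. Involves strand 3? yes. Count so far: 4
Gen 11: crossing 1x2. Involves strand 3? no. Count so far: 4
Gen 12: crossing 3x4. Involves strand 3? yes. Count so far: 5

Answer: 5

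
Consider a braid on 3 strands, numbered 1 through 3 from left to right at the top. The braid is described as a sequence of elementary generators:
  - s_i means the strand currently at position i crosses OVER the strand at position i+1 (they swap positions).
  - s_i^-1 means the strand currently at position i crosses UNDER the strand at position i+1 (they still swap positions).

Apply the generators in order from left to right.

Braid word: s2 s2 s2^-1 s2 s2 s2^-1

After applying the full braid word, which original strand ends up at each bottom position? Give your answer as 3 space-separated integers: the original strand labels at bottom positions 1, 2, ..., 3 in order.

Gen 1 (s2): strand 2 crosses over strand 3. Perm now: [1 3 2]
Gen 2 (s2): strand 3 crosses over strand 2. Perm now: [1 2 3]
Gen 3 (s2^-1): strand 2 crosses under strand 3. Perm now: [1 3 2]
Gen 4 (s2): strand 3 crosses over strand 2. Perm now: [1 2 3]
Gen 5 (s2): strand 2 crosses over strand 3. Perm now: [1 3 2]
Gen 6 (s2^-1): strand 3 crosses under strand 2. Perm now: [1 2 3]

Answer: 1 2 3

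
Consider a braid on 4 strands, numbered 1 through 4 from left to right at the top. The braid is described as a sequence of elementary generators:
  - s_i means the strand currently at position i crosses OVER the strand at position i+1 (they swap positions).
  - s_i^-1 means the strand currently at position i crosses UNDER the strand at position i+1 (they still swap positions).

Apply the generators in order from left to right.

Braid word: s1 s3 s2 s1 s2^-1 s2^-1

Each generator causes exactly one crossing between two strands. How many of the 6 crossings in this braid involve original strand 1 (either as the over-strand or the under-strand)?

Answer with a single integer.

Gen 1: crossing 1x2. Involves strand 1? yes. Count so far: 1
Gen 2: crossing 3x4. Involves strand 1? no. Count so far: 1
Gen 3: crossing 1x4. Involves strand 1? yes. Count so far: 2
Gen 4: crossing 2x4. Involves strand 1? no. Count so far: 2
Gen 5: crossing 2x1. Involves strand 1? yes. Count so far: 3
Gen 6: crossing 1x2. Involves strand 1? yes. Count so far: 4

Answer: 4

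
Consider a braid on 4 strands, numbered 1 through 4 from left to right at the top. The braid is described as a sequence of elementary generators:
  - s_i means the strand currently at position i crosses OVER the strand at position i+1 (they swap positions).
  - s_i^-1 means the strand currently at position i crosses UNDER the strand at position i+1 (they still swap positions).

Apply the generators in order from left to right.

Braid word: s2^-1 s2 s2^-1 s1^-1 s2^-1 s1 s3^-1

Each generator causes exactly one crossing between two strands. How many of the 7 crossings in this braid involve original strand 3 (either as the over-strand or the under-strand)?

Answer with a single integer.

Gen 1: crossing 2x3. Involves strand 3? yes. Count so far: 1
Gen 2: crossing 3x2. Involves strand 3? yes. Count so far: 2
Gen 3: crossing 2x3. Involves strand 3? yes. Count so far: 3
Gen 4: crossing 1x3. Involves strand 3? yes. Count so far: 4
Gen 5: crossing 1x2. Involves strand 3? no. Count so far: 4
Gen 6: crossing 3x2. Involves strand 3? yes. Count so far: 5
Gen 7: crossing 1x4. Involves strand 3? no. Count so far: 5

Answer: 5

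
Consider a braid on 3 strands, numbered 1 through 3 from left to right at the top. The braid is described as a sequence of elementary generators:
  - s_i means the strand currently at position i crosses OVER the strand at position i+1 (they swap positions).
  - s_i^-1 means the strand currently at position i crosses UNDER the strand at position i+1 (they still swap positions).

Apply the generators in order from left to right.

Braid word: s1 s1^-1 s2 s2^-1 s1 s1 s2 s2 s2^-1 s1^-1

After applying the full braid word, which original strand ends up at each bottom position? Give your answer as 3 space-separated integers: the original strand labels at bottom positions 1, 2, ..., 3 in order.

Answer: 3 1 2

Derivation:
Gen 1 (s1): strand 1 crosses over strand 2. Perm now: [2 1 3]
Gen 2 (s1^-1): strand 2 crosses under strand 1. Perm now: [1 2 3]
Gen 3 (s2): strand 2 crosses over strand 3. Perm now: [1 3 2]
Gen 4 (s2^-1): strand 3 crosses under strand 2. Perm now: [1 2 3]
Gen 5 (s1): strand 1 crosses over strand 2. Perm now: [2 1 3]
Gen 6 (s1): strand 2 crosses over strand 1. Perm now: [1 2 3]
Gen 7 (s2): strand 2 crosses over strand 3. Perm now: [1 3 2]
Gen 8 (s2): strand 3 crosses over strand 2. Perm now: [1 2 3]
Gen 9 (s2^-1): strand 2 crosses under strand 3. Perm now: [1 3 2]
Gen 10 (s1^-1): strand 1 crosses under strand 3. Perm now: [3 1 2]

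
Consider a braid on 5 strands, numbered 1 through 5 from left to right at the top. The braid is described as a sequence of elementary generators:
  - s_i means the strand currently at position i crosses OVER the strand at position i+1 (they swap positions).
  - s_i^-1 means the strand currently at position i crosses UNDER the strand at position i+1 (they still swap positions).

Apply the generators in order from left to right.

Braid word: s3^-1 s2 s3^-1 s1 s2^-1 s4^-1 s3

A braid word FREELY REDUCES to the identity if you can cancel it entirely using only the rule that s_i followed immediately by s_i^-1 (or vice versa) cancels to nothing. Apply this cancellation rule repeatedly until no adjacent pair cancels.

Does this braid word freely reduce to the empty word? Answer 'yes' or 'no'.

Answer: no

Derivation:
Gen 1 (s3^-1): push. Stack: [s3^-1]
Gen 2 (s2): push. Stack: [s3^-1 s2]
Gen 3 (s3^-1): push. Stack: [s3^-1 s2 s3^-1]
Gen 4 (s1): push. Stack: [s3^-1 s2 s3^-1 s1]
Gen 5 (s2^-1): push. Stack: [s3^-1 s2 s3^-1 s1 s2^-1]
Gen 6 (s4^-1): push. Stack: [s3^-1 s2 s3^-1 s1 s2^-1 s4^-1]
Gen 7 (s3): push. Stack: [s3^-1 s2 s3^-1 s1 s2^-1 s4^-1 s3]
Reduced word: s3^-1 s2 s3^-1 s1 s2^-1 s4^-1 s3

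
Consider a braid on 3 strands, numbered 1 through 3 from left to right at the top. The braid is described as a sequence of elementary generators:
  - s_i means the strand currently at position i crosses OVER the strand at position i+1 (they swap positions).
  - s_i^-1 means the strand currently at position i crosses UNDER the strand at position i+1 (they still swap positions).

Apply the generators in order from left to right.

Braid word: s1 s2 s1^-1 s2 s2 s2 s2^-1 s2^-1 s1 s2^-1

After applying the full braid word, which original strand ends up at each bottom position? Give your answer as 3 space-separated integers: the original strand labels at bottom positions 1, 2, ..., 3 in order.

Answer: 1 2 3

Derivation:
Gen 1 (s1): strand 1 crosses over strand 2. Perm now: [2 1 3]
Gen 2 (s2): strand 1 crosses over strand 3. Perm now: [2 3 1]
Gen 3 (s1^-1): strand 2 crosses under strand 3. Perm now: [3 2 1]
Gen 4 (s2): strand 2 crosses over strand 1. Perm now: [3 1 2]
Gen 5 (s2): strand 1 crosses over strand 2. Perm now: [3 2 1]
Gen 6 (s2): strand 2 crosses over strand 1. Perm now: [3 1 2]
Gen 7 (s2^-1): strand 1 crosses under strand 2. Perm now: [3 2 1]
Gen 8 (s2^-1): strand 2 crosses under strand 1. Perm now: [3 1 2]
Gen 9 (s1): strand 3 crosses over strand 1. Perm now: [1 3 2]
Gen 10 (s2^-1): strand 3 crosses under strand 2. Perm now: [1 2 3]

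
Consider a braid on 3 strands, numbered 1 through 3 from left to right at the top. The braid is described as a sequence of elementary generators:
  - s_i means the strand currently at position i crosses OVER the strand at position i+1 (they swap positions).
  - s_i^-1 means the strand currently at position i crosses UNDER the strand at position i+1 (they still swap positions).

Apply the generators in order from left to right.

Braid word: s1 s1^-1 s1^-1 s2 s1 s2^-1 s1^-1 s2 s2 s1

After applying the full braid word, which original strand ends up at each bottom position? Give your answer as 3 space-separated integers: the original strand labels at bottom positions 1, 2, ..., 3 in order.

Gen 1 (s1): strand 1 crosses over strand 2. Perm now: [2 1 3]
Gen 2 (s1^-1): strand 2 crosses under strand 1. Perm now: [1 2 3]
Gen 3 (s1^-1): strand 1 crosses under strand 2. Perm now: [2 1 3]
Gen 4 (s2): strand 1 crosses over strand 3. Perm now: [2 3 1]
Gen 5 (s1): strand 2 crosses over strand 3. Perm now: [3 2 1]
Gen 6 (s2^-1): strand 2 crosses under strand 1. Perm now: [3 1 2]
Gen 7 (s1^-1): strand 3 crosses under strand 1. Perm now: [1 3 2]
Gen 8 (s2): strand 3 crosses over strand 2. Perm now: [1 2 3]
Gen 9 (s2): strand 2 crosses over strand 3. Perm now: [1 3 2]
Gen 10 (s1): strand 1 crosses over strand 3. Perm now: [3 1 2]

Answer: 3 1 2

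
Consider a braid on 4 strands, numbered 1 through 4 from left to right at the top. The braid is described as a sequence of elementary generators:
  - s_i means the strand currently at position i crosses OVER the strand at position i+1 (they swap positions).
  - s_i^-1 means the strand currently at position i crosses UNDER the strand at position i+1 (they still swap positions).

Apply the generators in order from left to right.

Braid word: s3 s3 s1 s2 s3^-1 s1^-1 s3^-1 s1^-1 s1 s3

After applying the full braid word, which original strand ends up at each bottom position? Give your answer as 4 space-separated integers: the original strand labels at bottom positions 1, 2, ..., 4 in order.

Answer: 3 2 4 1

Derivation:
Gen 1 (s3): strand 3 crosses over strand 4. Perm now: [1 2 4 3]
Gen 2 (s3): strand 4 crosses over strand 3. Perm now: [1 2 3 4]
Gen 3 (s1): strand 1 crosses over strand 2. Perm now: [2 1 3 4]
Gen 4 (s2): strand 1 crosses over strand 3. Perm now: [2 3 1 4]
Gen 5 (s3^-1): strand 1 crosses under strand 4. Perm now: [2 3 4 1]
Gen 6 (s1^-1): strand 2 crosses under strand 3. Perm now: [3 2 4 1]
Gen 7 (s3^-1): strand 4 crosses under strand 1. Perm now: [3 2 1 4]
Gen 8 (s1^-1): strand 3 crosses under strand 2. Perm now: [2 3 1 4]
Gen 9 (s1): strand 2 crosses over strand 3. Perm now: [3 2 1 4]
Gen 10 (s3): strand 1 crosses over strand 4. Perm now: [3 2 4 1]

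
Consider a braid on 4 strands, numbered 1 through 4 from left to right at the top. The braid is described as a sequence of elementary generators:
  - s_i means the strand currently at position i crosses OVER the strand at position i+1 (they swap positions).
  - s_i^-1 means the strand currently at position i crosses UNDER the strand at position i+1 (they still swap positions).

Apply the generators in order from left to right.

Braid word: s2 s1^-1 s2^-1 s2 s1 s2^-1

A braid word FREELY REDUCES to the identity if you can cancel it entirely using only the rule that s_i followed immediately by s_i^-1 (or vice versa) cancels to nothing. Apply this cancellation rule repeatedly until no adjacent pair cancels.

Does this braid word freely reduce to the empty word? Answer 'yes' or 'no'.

Gen 1 (s2): push. Stack: [s2]
Gen 2 (s1^-1): push. Stack: [s2 s1^-1]
Gen 3 (s2^-1): push. Stack: [s2 s1^-1 s2^-1]
Gen 4 (s2): cancels prior s2^-1. Stack: [s2 s1^-1]
Gen 5 (s1): cancels prior s1^-1. Stack: [s2]
Gen 6 (s2^-1): cancels prior s2. Stack: []
Reduced word: (empty)

Answer: yes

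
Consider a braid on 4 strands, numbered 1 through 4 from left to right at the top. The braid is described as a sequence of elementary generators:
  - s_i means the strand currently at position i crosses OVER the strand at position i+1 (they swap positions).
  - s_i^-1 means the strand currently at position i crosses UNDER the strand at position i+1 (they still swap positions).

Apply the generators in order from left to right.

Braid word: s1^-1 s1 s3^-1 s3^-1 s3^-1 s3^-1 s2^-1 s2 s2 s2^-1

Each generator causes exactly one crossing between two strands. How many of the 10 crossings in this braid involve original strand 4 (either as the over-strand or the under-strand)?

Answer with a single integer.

Answer: 4

Derivation:
Gen 1: crossing 1x2. Involves strand 4? no. Count so far: 0
Gen 2: crossing 2x1. Involves strand 4? no. Count so far: 0
Gen 3: crossing 3x4. Involves strand 4? yes. Count so far: 1
Gen 4: crossing 4x3. Involves strand 4? yes. Count so far: 2
Gen 5: crossing 3x4. Involves strand 4? yes. Count so far: 3
Gen 6: crossing 4x3. Involves strand 4? yes. Count so far: 4
Gen 7: crossing 2x3. Involves strand 4? no. Count so far: 4
Gen 8: crossing 3x2. Involves strand 4? no. Count so far: 4
Gen 9: crossing 2x3. Involves strand 4? no. Count so far: 4
Gen 10: crossing 3x2. Involves strand 4? no. Count so far: 4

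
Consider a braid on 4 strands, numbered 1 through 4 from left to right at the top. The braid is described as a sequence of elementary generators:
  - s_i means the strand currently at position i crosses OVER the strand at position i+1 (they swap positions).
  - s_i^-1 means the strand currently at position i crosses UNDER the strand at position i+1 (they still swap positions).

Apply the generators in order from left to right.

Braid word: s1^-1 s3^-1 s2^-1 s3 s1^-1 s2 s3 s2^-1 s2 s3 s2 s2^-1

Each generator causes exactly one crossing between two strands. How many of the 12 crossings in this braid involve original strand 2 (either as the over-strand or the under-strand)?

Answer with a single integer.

Answer: 7

Derivation:
Gen 1: crossing 1x2. Involves strand 2? yes. Count so far: 1
Gen 2: crossing 3x4. Involves strand 2? no. Count so far: 1
Gen 3: crossing 1x4. Involves strand 2? no. Count so far: 1
Gen 4: crossing 1x3. Involves strand 2? no. Count so far: 1
Gen 5: crossing 2x4. Involves strand 2? yes. Count so far: 2
Gen 6: crossing 2x3. Involves strand 2? yes. Count so far: 3
Gen 7: crossing 2x1. Involves strand 2? yes. Count so far: 4
Gen 8: crossing 3x1. Involves strand 2? no. Count so far: 4
Gen 9: crossing 1x3. Involves strand 2? no. Count so far: 4
Gen 10: crossing 1x2. Involves strand 2? yes. Count so far: 5
Gen 11: crossing 3x2. Involves strand 2? yes. Count so far: 6
Gen 12: crossing 2x3. Involves strand 2? yes. Count so far: 7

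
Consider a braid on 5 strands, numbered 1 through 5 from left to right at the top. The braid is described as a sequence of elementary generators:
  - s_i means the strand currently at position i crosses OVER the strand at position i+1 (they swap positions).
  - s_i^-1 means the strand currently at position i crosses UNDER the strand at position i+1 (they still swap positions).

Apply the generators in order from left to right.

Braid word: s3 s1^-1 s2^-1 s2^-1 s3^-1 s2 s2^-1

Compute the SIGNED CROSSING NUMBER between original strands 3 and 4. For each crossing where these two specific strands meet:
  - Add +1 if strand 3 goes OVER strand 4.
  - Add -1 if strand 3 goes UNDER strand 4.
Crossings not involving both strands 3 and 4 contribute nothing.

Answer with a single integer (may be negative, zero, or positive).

Answer: 2

Derivation:
Gen 1: 3 over 4. Both 3&4? yes. Contrib: +1. Sum: 1
Gen 2: crossing 1x2. Both 3&4? no. Sum: 1
Gen 3: crossing 1x4. Both 3&4? no. Sum: 1
Gen 4: crossing 4x1. Both 3&4? no. Sum: 1
Gen 5: 4 under 3. Both 3&4? yes. Contrib: +1. Sum: 2
Gen 6: crossing 1x3. Both 3&4? no. Sum: 2
Gen 7: crossing 3x1. Both 3&4? no. Sum: 2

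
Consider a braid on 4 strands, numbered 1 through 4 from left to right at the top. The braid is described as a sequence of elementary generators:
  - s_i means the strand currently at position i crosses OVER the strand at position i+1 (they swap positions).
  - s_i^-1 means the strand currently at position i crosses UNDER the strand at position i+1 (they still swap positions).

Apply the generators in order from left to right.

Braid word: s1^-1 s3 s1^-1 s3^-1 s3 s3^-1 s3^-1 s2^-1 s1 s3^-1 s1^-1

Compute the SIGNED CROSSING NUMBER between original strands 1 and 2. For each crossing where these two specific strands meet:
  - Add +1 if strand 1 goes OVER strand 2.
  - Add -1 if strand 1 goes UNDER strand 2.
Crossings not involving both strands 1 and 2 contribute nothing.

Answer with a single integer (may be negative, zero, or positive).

Answer: 0

Derivation:
Gen 1: 1 under 2. Both 1&2? yes. Contrib: -1. Sum: -1
Gen 2: crossing 3x4. Both 1&2? no. Sum: -1
Gen 3: 2 under 1. Both 1&2? yes. Contrib: +1. Sum: 0
Gen 4: crossing 4x3. Both 1&2? no. Sum: 0
Gen 5: crossing 3x4. Both 1&2? no. Sum: 0
Gen 6: crossing 4x3. Both 1&2? no. Sum: 0
Gen 7: crossing 3x4. Both 1&2? no. Sum: 0
Gen 8: crossing 2x4. Both 1&2? no. Sum: 0
Gen 9: crossing 1x4. Both 1&2? no. Sum: 0
Gen 10: crossing 2x3. Both 1&2? no. Sum: 0
Gen 11: crossing 4x1. Both 1&2? no. Sum: 0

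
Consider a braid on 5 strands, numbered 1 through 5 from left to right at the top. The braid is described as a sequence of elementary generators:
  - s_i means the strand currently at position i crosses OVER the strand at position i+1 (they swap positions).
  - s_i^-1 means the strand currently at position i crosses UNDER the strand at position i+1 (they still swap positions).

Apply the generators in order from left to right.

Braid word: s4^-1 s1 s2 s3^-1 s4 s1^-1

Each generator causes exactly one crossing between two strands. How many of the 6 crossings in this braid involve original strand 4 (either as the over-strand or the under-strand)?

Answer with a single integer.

Gen 1: crossing 4x5. Involves strand 4? yes. Count so far: 1
Gen 2: crossing 1x2. Involves strand 4? no. Count so far: 1
Gen 3: crossing 1x3. Involves strand 4? no. Count so far: 1
Gen 4: crossing 1x5. Involves strand 4? no. Count so far: 1
Gen 5: crossing 1x4. Involves strand 4? yes. Count so far: 2
Gen 6: crossing 2x3. Involves strand 4? no. Count so far: 2

Answer: 2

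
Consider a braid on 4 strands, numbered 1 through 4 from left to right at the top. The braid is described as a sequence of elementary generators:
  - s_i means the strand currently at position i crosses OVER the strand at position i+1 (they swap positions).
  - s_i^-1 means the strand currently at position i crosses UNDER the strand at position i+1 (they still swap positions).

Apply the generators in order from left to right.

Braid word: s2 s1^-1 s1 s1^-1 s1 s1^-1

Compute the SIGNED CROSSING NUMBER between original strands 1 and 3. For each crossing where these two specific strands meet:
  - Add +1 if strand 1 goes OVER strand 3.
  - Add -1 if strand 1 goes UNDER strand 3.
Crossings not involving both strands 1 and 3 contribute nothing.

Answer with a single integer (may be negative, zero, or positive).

Gen 1: crossing 2x3. Both 1&3? no. Sum: 0
Gen 2: 1 under 3. Both 1&3? yes. Contrib: -1. Sum: -1
Gen 3: 3 over 1. Both 1&3? yes. Contrib: -1. Sum: -2
Gen 4: 1 under 3. Both 1&3? yes. Contrib: -1. Sum: -3
Gen 5: 3 over 1. Both 1&3? yes. Contrib: -1. Sum: -4
Gen 6: 1 under 3. Both 1&3? yes. Contrib: -1. Sum: -5

Answer: -5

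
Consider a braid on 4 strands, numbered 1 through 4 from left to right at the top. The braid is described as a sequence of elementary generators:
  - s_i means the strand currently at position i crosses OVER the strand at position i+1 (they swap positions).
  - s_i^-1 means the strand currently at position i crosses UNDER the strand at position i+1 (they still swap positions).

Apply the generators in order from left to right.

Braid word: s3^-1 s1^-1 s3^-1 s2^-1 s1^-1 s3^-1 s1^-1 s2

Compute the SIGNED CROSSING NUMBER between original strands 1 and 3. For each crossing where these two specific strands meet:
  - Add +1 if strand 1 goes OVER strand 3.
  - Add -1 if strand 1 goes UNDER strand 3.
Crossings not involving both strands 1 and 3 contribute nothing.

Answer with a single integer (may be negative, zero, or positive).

Answer: -1

Derivation:
Gen 1: crossing 3x4. Both 1&3? no. Sum: 0
Gen 2: crossing 1x2. Both 1&3? no. Sum: 0
Gen 3: crossing 4x3. Both 1&3? no. Sum: 0
Gen 4: 1 under 3. Both 1&3? yes. Contrib: -1. Sum: -1
Gen 5: crossing 2x3. Both 1&3? no. Sum: -1
Gen 6: crossing 1x4. Both 1&3? no. Sum: -1
Gen 7: crossing 3x2. Both 1&3? no. Sum: -1
Gen 8: crossing 3x4. Both 1&3? no. Sum: -1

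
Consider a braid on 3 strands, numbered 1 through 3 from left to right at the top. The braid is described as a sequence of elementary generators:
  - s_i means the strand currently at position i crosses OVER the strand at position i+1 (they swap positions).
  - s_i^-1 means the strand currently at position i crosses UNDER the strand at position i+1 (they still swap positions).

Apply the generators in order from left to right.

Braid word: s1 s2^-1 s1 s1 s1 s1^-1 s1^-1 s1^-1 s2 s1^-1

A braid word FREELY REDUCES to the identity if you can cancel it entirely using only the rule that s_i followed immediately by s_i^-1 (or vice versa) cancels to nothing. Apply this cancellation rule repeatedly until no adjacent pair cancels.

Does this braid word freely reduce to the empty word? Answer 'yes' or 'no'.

Answer: yes

Derivation:
Gen 1 (s1): push. Stack: [s1]
Gen 2 (s2^-1): push. Stack: [s1 s2^-1]
Gen 3 (s1): push. Stack: [s1 s2^-1 s1]
Gen 4 (s1): push. Stack: [s1 s2^-1 s1 s1]
Gen 5 (s1): push. Stack: [s1 s2^-1 s1 s1 s1]
Gen 6 (s1^-1): cancels prior s1. Stack: [s1 s2^-1 s1 s1]
Gen 7 (s1^-1): cancels prior s1. Stack: [s1 s2^-1 s1]
Gen 8 (s1^-1): cancels prior s1. Stack: [s1 s2^-1]
Gen 9 (s2): cancels prior s2^-1. Stack: [s1]
Gen 10 (s1^-1): cancels prior s1. Stack: []
Reduced word: (empty)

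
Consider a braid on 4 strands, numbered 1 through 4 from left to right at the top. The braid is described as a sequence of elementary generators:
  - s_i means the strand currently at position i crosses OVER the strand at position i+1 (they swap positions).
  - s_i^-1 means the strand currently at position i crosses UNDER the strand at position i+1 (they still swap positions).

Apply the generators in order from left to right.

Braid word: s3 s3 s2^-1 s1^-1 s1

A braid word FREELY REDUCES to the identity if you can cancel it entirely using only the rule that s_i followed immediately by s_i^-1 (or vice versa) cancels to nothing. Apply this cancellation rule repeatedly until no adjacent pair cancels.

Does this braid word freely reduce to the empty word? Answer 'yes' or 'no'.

Gen 1 (s3): push. Stack: [s3]
Gen 2 (s3): push. Stack: [s3 s3]
Gen 3 (s2^-1): push. Stack: [s3 s3 s2^-1]
Gen 4 (s1^-1): push. Stack: [s3 s3 s2^-1 s1^-1]
Gen 5 (s1): cancels prior s1^-1. Stack: [s3 s3 s2^-1]
Reduced word: s3 s3 s2^-1

Answer: no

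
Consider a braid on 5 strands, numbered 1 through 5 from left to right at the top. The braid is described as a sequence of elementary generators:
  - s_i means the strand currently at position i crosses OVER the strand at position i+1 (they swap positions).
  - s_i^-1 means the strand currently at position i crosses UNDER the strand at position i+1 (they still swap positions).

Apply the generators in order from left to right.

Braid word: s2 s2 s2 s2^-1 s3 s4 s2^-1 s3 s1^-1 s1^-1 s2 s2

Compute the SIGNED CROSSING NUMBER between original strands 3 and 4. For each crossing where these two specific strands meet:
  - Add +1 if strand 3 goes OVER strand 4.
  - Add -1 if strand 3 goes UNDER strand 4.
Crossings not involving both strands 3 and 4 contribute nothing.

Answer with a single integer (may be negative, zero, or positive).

Answer: 1

Derivation:
Gen 1: crossing 2x3. Both 3&4? no. Sum: 0
Gen 2: crossing 3x2. Both 3&4? no. Sum: 0
Gen 3: crossing 2x3. Both 3&4? no. Sum: 0
Gen 4: crossing 3x2. Both 3&4? no. Sum: 0
Gen 5: 3 over 4. Both 3&4? yes. Contrib: +1. Sum: 1
Gen 6: crossing 3x5. Both 3&4? no. Sum: 1
Gen 7: crossing 2x4. Both 3&4? no. Sum: 1
Gen 8: crossing 2x5. Both 3&4? no. Sum: 1
Gen 9: crossing 1x4. Both 3&4? no. Sum: 1
Gen 10: crossing 4x1. Both 3&4? no. Sum: 1
Gen 11: crossing 4x5. Both 3&4? no. Sum: 1
Gen 12: crossing 5x4. Both 3&4? no. Sum: 1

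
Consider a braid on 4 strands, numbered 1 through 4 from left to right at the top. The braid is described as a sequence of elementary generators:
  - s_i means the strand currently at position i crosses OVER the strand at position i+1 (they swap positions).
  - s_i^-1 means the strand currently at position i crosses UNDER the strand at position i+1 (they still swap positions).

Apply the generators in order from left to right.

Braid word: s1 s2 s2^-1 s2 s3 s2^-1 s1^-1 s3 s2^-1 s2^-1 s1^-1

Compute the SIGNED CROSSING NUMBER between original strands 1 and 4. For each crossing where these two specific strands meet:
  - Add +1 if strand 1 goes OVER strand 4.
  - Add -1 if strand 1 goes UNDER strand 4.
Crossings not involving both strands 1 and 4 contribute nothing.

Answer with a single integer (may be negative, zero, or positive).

Gen 1: crossing 1x2. Both 1&4? no. Sum: 0
Gen 2: crossing 1x3. Both 1&4? no. Sum: 0
Gen 3: crossing 3x1. Both 1&4? no. Sum: 0
Gen 4: crossing 1x3. Both 1&4? no. Sum: 0
Gen 5: 1 over 4. Both 1&4? yes. Contrib: +1. Sum: 1
Gen 6: crossing 3x4. Both 1&4? no. Sum: 1
Gen 7: crossing 2x4. Both 1&4? no. Sum: 1
Gen 8: crossing 3x1. Both 1&4? no. Sum: 1
Gen 9: crossing 2x1. Both 1&4? no. Sum: 1
Gen 10: crossing 1x2. Both 1&4? no. Sum: 1
Gen 11: crossing 4x2. Both 1&4? no. Sum: 1

Answer: 1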